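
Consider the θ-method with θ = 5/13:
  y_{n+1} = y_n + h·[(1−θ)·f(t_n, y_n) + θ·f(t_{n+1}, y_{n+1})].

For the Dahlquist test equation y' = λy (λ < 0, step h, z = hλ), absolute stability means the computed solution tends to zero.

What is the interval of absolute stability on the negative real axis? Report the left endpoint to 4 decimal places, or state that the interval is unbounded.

(-8.6667, 0).

Set f=λy, z=hλ:
  y_{n+1} = y_n + z·[8/13·y_n + 5/13·y_{n+1}] ⇒ (1 − 5/13z)y_{n+1} = (1 + 8/13z)y_n
  Hence R(z) = (1 + 8/13z)/(1 − 5/13z).

Need |R(x)|<1, x<0.
x=-1.6: |R|=0.0095
R=−1: 1+8/13x = −1+5/13x ⇒ -3/13x=2 ⇒ x=2/(-3/13)=-8.6667
Confirm numerically:
  x=-8.461: |R|=0.98884 <1
  x=-6.317: |R|=0.84190 <1
  x=-4.387: |R|=0.63249 <1
  x=-9.221: |R|=1.02814 >1
  x=-9.071: |R|=1.02079 >1
So |R|<1 on (-8.6667, 0).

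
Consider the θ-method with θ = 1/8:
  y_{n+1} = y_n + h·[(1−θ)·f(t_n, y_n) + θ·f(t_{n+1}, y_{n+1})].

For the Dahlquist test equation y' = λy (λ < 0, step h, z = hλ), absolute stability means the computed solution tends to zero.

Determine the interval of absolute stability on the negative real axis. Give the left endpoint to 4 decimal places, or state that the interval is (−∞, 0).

(-2.6667, 0).

With y'=λy (z=hλ):
  y_{n+1} = y_n + z·[7/8·y_n + 1/8·y_{n+1}] ⇒ (1 − 1/8z)y_{n+1} = (1 + 7/8z)y_n
  Hence R(z) = (1 + 7/8z)/(1 − 1/8z).

Solve |R(x)|<1 on ℝ⁻.
x=-1.79: |R|=0.4627
R=−1: 1+7/8x = −1+1/8x ⇒ -3/4x=2 ⇒ x=2/(-3/4)=-2.6667
Confirm numerically:
  x=-1.775: |R|=0.45269 <1
  x=-1.536: |R|=0.28859 <1
  x=-1.479: |R|=0.24823 <1
  x=-3.248: |R|=1.31010 >1
  x=-2.846: |R|=1.09921 >1
Stable set (-2.6667, 0).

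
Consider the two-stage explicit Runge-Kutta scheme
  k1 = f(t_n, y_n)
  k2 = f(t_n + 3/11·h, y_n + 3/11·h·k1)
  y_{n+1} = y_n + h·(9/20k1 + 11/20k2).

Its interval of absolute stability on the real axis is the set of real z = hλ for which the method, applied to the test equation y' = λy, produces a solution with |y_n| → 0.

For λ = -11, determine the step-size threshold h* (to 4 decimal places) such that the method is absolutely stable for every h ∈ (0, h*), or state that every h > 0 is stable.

On y'=λy, z=hλ:
  k1=λy_n ⇒ h·k1=z·y_n;  k2=λ(1+3/11z)y_n ⇒ h·k2=z(1+3/11z)y_n
  y_{n+1}/y_n = 1 + 9/20z + 11/20z(1+3/11z) = 1 + z + 3/20z²
  so R(z) = 1 + z + 3/20z².

Find x<0 with |R(x)|<1.
x=-1.16: |R|=0.0418
R=1: x+3/20x²=0 ⇒ x=−20/3=-6.6667; min R=1−1/(4·3/20)=-0.6667>−1
Confirm numerically:
  x=-6.526: |R|=0.86230 <1
  x=-6.036: |R|=0.42899 <1
  x=-5.890: |R|=0.31381 <1
  x=-7.229: |R|=1.60977 >1
  x=-7.141: |R|=1.50808 >1
  x=-7.083: |R|=1.44233 >1
Interval (-6.6667, 0).

(-6.6667,0); λ=-11 ⇒ h* = (20/3)/11 = 0.6061.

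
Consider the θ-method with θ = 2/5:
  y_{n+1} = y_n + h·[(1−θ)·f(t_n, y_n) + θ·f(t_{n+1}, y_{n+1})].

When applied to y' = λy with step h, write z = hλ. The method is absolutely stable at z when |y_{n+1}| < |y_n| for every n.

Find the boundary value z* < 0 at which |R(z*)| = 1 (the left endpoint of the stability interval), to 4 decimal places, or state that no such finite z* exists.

z* = -10.0000.

On y'=λy, z=hλ:
  y_{n+1} = y_n + z·[3/5·y_n + 2/5·y_{n+1}] ⇒ (1 − 2/5z)y_{n+1} = (1 + 3/5z)y_n
  so R(z) = (1 + 3/5z)/(1 − 2/5z).

Boundary: |R(x)|=1, x<0.
x=-0.52: |R|=0.5695
R=−1: 1+3/5x = −1+2/5x ⇒ -1/5x=2 ⇒ x=2/(-1/5)=-10.0000
Confirm numerically:
  x=-9.719: |R|=0.98850 <1
  x=-8.685: |R|=0.94122 <1
  x=-7.525: |R|=0.87656 <1
  x=-4.406: |R|=0.59499 <1
  x=-10.564: |R|=1.02159 >1
  x=-10.280: |R|=1.01095 >1
So |R|<1 on (-10.0000, 0).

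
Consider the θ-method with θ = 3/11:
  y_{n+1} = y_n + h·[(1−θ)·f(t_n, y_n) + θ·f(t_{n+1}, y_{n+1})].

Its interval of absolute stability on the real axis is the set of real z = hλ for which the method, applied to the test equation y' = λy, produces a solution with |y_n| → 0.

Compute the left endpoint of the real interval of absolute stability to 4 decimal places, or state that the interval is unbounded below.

Set f=λy, z=hλ:
  y_{n+1} = y_n + z·[8/11·y_n + 3/11·y_{n+1}] ⇒ (1 − 3/11z)y_{n+1} = (1 + 8/11z)y_n
  so R(z) = (1 + 8/11z)/(1 − 3/11z).

Boundary: |R(x)|=1, x<0.
x=-0.87: |R|=0.2968
R=−1: 1+8/11x = −1+3/11x ⇒ -5/11x=2 ⇒ x=2/(-5/11)=-4.4000
Confirm numerically:
  x=-3.488: |R|=0.78755 <1
  x=-3.114: |R|=0.68391 <1
  x=-2.709: |R|=0.55795 <1
  x=-2.632: |R|=0.53218 <1
  x=-4.907: |R|=1.09856 >1
  x=-4.899: |R|=1.09709 >1
Stable set (-4.4000, 0).

left endpoint -4.4000.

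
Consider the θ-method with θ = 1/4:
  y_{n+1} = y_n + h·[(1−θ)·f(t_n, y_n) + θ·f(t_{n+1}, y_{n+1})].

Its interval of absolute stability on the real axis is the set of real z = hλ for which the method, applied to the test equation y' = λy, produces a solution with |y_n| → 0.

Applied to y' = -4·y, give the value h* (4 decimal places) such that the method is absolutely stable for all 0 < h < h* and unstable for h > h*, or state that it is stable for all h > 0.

(-4.0000,0); λ=-4 ⇒ h* = (4)/4 = 1.0000.

On y'=λy, z=hλ:
  y_{n+1} = y_n + z·[3/4·y_n + 1/4·y_{n+1}] ⇒ (1 − 1/4z)y_{n+1} = (1 + 3/4z)y_n
  R(z) = (1 + 3/4z)/(1 − 1/4z).

Need |R(x)|<1, x<0.
x=-0.86: |R|=0.2922
R=−1: 1+3/4x = −1+1/4x ⇒ -1/2x=2 ⇒ x=2/(-1/2)=-4.0000
Confirm numerically:
  x=-3.738: |R|=0.93228 <1
  x=-2.997: |R|=0.71331 <1
  x=-2.834: |R|=0.65876 <1
  x=-4.163: |R|=1.03994 >1
  x=-4.136: |R|=1.03343 >1
Stable set (-4.0000, 0).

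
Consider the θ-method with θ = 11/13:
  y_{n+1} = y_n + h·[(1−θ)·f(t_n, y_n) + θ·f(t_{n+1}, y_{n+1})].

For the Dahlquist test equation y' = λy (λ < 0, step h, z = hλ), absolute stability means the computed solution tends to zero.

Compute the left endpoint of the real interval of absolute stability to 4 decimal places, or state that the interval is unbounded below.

unbounded; (−∞, 0).

On y'=λy, z=hλ:
  y_{n+1} = y_n + z·[2/13·y_n + 11/13·y_{n+1}] ⇒ (1 − 11/13z)y_{n+1} = (1 + 2/13z)y_n
  ⇒ R(z) = (1 + 2/13z)/(1 − 11/13z).

Find x<0 with |R(x)|<1.
x=-0.52: |R|=0.6389
x=-2: |R|=0.2571
x=-10: |R|=0.0569
x=-100: |R|=0.1680
θ=11/13≥1/2 ⇒ |1+2/13x|<|1−11/13x| ∀x<0 ⇒ stable on all of ℝ⁻.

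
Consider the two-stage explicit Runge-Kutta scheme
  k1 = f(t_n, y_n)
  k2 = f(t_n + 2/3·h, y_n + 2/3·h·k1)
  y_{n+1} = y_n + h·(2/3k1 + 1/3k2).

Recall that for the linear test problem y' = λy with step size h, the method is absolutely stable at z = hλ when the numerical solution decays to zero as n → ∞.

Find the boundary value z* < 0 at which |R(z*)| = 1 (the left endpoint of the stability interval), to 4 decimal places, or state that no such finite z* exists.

z* = -4.5000.

On y'=λy, z=hλ:
  k1=λy_n ⇒ h·k1=z·y_n;  k2=λ(1+2/3z)y_n ⇒ h·k2=z(1+2/3z)y_n
  y_{n+1}/y_n = 1 + 2/3z + 1/3z(1+2/3z) = 1 + z + 2/9z²
  ⇒ R(z) = 1 + z + 2/9z².

Solve |R(x)|<1 on ℝ⁻.
x=-1.59: |R|=0.0282
R=1: x+2/9x²=0 ⇒ x=−9/2=-4.5000; min R=1−1/(4·2/9)=-0.1250>−1
Confirm numerically:
  x=-2.738: |R|=0.07208 <1
  x=-2.255: |R|=0.12499 <1
  x=-2.012: |R|=0.11241 <1
  x=-4.766: |R|=1.28172 >1
  x=-4.656: |R|=1.16141 >1
Interval (-4.5000, 0).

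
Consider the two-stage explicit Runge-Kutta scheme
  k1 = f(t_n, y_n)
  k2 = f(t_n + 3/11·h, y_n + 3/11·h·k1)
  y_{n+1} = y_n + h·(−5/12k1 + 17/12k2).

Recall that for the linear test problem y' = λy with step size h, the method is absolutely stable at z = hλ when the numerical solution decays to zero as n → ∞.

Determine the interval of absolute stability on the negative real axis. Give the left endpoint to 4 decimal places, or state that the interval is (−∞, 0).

On y'=λy, z=hλ:
  k1=λy_n ⇒ h·k1=z·y_n;  k2=λ(1+3/11z)y_n ⇒ h·k2=z(1+3/11z)y_n
  y_{n+1}/y_n = 1 − 5/12z + 17/12z(1+3/11z) = 1 + z + 17/44z²
  so R(z) = 1 + z + 17/44z².

Boundary: |R(x)|=1, x<0.
x=-1.66: |R|=0.4047
R=1: x+17/44x²=0 ⇒ x=−44/17=-2.5882; min R=1−1/(4·17/44)=0.3529>−1
Confirm numerically:
  x=-2.525: |R|=0.93831 <1
  x=-1.332: |R|=0.35350 <1
  x=-1.172: |R|=0.35870 <1
  x=-3.121: |R|=1.64243 >1
  x=-2.967: |R|=1.43419 >1
So |R|<1 on (-2.5882, 0).

z∈(-2.5882,0).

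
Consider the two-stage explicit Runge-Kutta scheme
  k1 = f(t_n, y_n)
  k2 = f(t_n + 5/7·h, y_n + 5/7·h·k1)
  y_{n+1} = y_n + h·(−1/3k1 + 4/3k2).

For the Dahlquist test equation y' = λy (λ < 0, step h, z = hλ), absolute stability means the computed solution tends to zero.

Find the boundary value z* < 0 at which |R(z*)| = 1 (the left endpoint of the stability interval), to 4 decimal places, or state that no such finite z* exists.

z* = -1.0500.

With y'=λy (z=hλ):
  k1=λy_n ⇒ h·k1=z·y_n;  k2=λ(1+5/7z)y_n ⇒ h·k2=z(1+5/7z)y_n
  y_{n+1}/y_n = 1 − 1/3z + 4/3z(1+5/7z) = 1 + z + 20/21z²
  Hence R(z) = 1 + z + 20/21z².

Boundary: |R(x)|=1, x<0.
x=-1.36: |R|=1.4015
R=1: x+20/21x²=0 ⇒ x=−21/20=-1.0500; min R=1−1/(4·20/21)=0.7375>−1
Confirm numerically:
  x=-1.016: |R|=0.96710 <1
  x=-0.895: |R|=0.86788 <1
  x=-0.729: |R|=0.77713 <1
  x=-0.629: |R|=0.74780 <1
  x=-1.499: |R|=1.64100 >1
  x=-1.286: |R|=1.28904 >1
Interval (-1.0500, 0).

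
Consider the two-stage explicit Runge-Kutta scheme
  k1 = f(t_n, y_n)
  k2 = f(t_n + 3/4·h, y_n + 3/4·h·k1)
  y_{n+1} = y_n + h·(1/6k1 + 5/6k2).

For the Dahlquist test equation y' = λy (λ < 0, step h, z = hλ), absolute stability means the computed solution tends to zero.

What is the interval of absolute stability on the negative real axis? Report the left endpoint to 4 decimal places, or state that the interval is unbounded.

(-1.6000, 0).

Set f=λy, z=hλ:
  k1=λy_n ⇒ h·k1=z·y_n;  k2=λ(1+3/4z)y_n ⇒ h·k2=z(1+3/4z)y_n
  y_{n+1}/y_n = 1 + 1/6z + 5/6z(1+3/4z) = 1 + z + 5/8z²
  ⇒ R(z) = 1 + z + 5/8z².

Boundary: |R(x)|=1, x<0.
x=-0.44: |R|=0.6810
R=1: x+5/8x²=0 ⇒ x=−8/5=-1.6000; min R=1−1/(4·5/8)=0.6000>−1
Confirm numerically:
  x=-1.180: |R|=0.69025 <1
  x=-0.952: |R|=0.61444 <1
  x=-0.764: |R|=0.60081 <1
  x=-2.112: |R|=1.67584 >1
  x=-1.677: |R|=1.08071 >1
Interval (-1.6000, 0).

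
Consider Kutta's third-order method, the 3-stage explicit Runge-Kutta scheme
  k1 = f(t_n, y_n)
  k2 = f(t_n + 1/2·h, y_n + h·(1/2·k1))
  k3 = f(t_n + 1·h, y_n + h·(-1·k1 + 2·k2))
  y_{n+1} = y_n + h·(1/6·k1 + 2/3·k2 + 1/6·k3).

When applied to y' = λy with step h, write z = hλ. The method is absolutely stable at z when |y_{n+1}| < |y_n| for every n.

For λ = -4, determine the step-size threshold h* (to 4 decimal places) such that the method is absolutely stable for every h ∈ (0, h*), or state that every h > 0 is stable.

(-2.5127,0); λ=-4 ⇒ h* = 0.6282.

With y'=λy (z=hλ):
  order 3, 3-stage ⇒ R(z)=1+z+z^2/2+z^3/6
  (e.g. R(-1.32)=0.16787, |R|=0.16787)

Boundary: |R(x)|=1, x<0.
x=-1.32: |R|=0.1679
|R(-2.78)|=1.4966 |R(-2.72)|=1.3747 |R(-0.72)|=0.4770
Bisect:
  x_lo=-3.1367 |R|=2.3608  x_hi=-0.1028 |R|=0.9023
  mid=-1.61976 |R|=0.01622 →hi
  mid=-2.37822 |R|=0.79209 →hi
  mid=-2.75745 |R|=1.45007 →lo
  mid=-2.56783 |R|=1.09289 →lo
  mid=-2.47302 |R|=0.93587 →hi
  mid=-2.52043 |R|=1.01268 →lo
  mid=-2.49673 |R|=0.97385 →hi
  mid=-2.50858 |R|=0.99316 →hi
  ...
  [-2.51284,-2.51265] ⇒ x*=-2.5127
Stable set (-2.5127, 0).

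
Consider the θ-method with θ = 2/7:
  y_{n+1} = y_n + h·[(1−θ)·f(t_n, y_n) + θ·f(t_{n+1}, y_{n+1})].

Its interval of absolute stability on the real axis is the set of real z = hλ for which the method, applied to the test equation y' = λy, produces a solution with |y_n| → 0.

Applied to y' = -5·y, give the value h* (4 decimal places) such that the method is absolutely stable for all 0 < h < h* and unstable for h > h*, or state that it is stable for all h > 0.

(-4.6667,0); λ=-5 ⇒ h* = (14/3)/5 = 0.9333.

On y'=λy, z=hλ:
  y_{n+1} = y_n + z·[5/7·y_n + 2/7·y_{n+1}] ⇒ (1 − 2/7z)y_{n+1} = (1 + 5/7z)y_n
  Hence R(z) = (1 + 5/7z)/(1 − 2/7z).

Solve |R(x)|<1 on ℝ⁻.
x=-0.92: |R|=0.2715
R=−1: 1+5/7x = −1+2/7x ⇒ -3/7x=2 ⇒ x=2/(-3/7)=-4.6667
Confirm numerically:
  x=-3.838: |R|=0.83061 <1
  x=-2.553: |R|=0.47621 <1
  x=-2.364: |R|=0.41098 <1
  x=-4.944: |R|=1.04927 >1
  x=-4.688: |R|=1.00391 >1
So |R|<1 on (-4.6667, 0).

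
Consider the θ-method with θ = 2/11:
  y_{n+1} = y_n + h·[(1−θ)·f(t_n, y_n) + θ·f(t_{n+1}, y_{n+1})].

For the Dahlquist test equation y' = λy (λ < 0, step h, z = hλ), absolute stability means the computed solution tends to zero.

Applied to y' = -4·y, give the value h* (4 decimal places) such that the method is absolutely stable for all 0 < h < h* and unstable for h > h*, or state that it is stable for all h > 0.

On y'=λy, z=hλ:
  y_{n+1} = y_n + z·[9/11·y_n + 2/11·y_{n+1}] ⇒ (1 − 2/11z)y_{n+1} = (1 + 9/11z)y_n
  ⇒ R(z) = (1 + 9/11z)/(1 − 2/11z).

Boundary: |R(x)|=1, x<0.
x=-1.56: |R|=0.2153
R=−1: 1+9/11x = −1+2/11x ⇒ -7/11x=2 ⇒ x=2/(-7/11)=-3.1429
Confirm numerically:
  x=-2.627: |R|=0.77784 <1
  x=-2.563: |R|=0.74829 <1
  x=-2.532: |R|=0.73381 <1
  x=-3.672: |R|=1.20192 >1
  x=-3.355: |R|=1.08385 >1
  x=-3.308: |R|=1.06562 >1
So |R|<1 on (-3.1429, 0).

(-3.1429,0); λ=-4 ⇒ h* = (22/7)/4 = 0.7857.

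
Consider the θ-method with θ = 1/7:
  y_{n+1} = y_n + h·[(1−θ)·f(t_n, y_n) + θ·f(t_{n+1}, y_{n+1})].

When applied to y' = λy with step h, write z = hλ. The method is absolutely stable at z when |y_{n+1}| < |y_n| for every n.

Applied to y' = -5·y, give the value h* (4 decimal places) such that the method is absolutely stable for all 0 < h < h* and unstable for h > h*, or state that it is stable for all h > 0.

Test eqn y'=λy, z=hλ:
  y_{n+1} = y_n + z·[6/7·y_n + 1/7·y_{n+1}] ⇒ (1 − 1/7z)y_{n+1} = (1 + 6/7z)y_n
  so R(z) = (1 + 6/7z)/(1 − 1/7z).

Boundary: |R(x)|=1, x<0.
x=-0.61: |R|=0.4389
R=−1: 1+6/7x = −1+1/7x ⇒ -5/7x=2 ⇒ x=2/(-5/7)=-2.8000
Confirm numerically:
  x=-2.429: |R|=0.80327 <1
  x=-2.423: |R|=0.79996 <1
  x=-2.030: |R|=0.57364 <1
  x=-1.651: |R|=0.33591 <1
  x=-3.390: |R|=1.28393 >1
  x=-3.217: |R|=1.20407 >1
  x=-3.079: |R|=1.13841 >1
So |R|<1 on (-2.8000, 0).

(-2.8000,0); λ=-5 ⇒ h* = (14/5)/5 = 0.5600.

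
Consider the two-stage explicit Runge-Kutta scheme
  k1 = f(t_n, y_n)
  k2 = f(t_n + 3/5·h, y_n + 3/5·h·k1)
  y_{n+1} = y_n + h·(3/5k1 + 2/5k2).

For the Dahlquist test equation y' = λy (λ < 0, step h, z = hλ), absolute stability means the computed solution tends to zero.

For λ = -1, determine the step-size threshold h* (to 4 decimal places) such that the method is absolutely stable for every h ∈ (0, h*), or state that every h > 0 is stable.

Set f=λy, z=hλ:
  k1=λy_n ⇒ h·k1=z·y_n;  k2=λ(1+3/5z)y_n ⇒ h·k2=z(1+3/5z)y_n
  y_{n+1}/y_n = 1 + 3/5z + 2/5z(1+3/5z) = 1 + z + 6/25z²
  R(z) = 1 + z + 6/25z².

Solve |R(x)|<1 on ℝ⁻.
x=-0.75: |R|=0.3850
R=1: x+6/25x²=0 ⇒ x=−25/6=-4.1667; min R=1−1/(4·6/25)=-0.0417>−1
Confirm numerically:
  x=-4.105: |R|=0.93925 <1
  x=-3.955: |R|=0.79909 <1
  x=-1.672: |R|=0.00106 <1
  x=-4.618: |R|=1.50022 >1
  x=-4.499: |R|=1.35884 >1
So |R|<1 on (-4.1667, 0).

(-4.1667,0); λ=-1 ⇒ h* = (25/6)/1 = 4.1667.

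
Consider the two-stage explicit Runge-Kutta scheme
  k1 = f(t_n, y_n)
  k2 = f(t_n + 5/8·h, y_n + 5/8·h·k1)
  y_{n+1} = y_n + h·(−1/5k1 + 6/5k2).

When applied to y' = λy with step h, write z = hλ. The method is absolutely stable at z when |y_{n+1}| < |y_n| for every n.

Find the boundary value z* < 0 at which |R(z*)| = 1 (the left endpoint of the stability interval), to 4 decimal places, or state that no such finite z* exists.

z* = -1.3333.

Set f=λy, z=hλ:
  k1=λy_n ⇒ h·k1=z·y_n;  k2=λ(1+5/8z)y_n ⇒ h·k2=z(1+5/8z)y_n
  y_{n+1}/y_n = 1 − 1/5z + 6/5z(1+5/8z) = 1 + z + 3/4z²
  ⇒ R(z) = 1 + z + 3/4z².

Solve |R(x)|<1 on ℝ⁻.
x=-1.71: |R|=1.4831
R=1: x+3/4x²=0 ⇒ x=−4/3=-1.3333; min R=1−1/(4·3/4)=0.6667>−1
Confirm numerically:
  x=-0.745: |R|=0.67127 <1
  x=-0.627: |R|=0.66785 <1
  x=-0.554: |R|=0.67619 <1
  x=-0.551: |R|=0.67670 <1
  x=-1.919: |R|=1.84292 >1
  x=-1.833: |R|=1.68692 >1
  x=-1.526: |R|=1.22051 >1
Stable set (-1.3333, 0).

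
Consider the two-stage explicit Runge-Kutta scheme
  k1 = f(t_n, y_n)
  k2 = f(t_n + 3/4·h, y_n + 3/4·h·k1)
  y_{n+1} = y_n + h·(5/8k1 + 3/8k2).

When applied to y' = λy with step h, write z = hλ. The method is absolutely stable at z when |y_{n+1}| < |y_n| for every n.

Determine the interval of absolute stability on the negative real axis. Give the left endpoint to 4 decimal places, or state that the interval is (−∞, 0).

(-3.5556, 0).

Test eqn y'=λy, z=hλ:
  k1=λy_n ⇒ h·k1=z·y_n;  k2=λ(1+3/4z)y_n ⇒ h·k2=z(1+3/4z)y_n
  y_{n+1}/y_n = 1 + 5/8z + 3/8z(1+3/4z) = 1 + z + 9/32z²
  so R(z) = 1 + z + 9/32z².

Boundary: |R(x)|=1, x<0.
x=-1.02: |R|=0.2726
R=1: x+9/32x²=0 ⇒ x=−32/9=-3.5556; min R=1−1/(4·9/32)=0.1111>−1
Confirm numerically:
  x=-2.952: |R|=0.49890 <1
  x=-2.223: |R|=0.16686 <1
  x=-2.121: |R|=0.14424 <1
  x=-1.691: |R|=0.11323 <1
  x=-4.079: |R|=1.60051 >1
  x=-3.780: |R|=1.23861 >1
  x=-3.607: |R|=1.05219 >1
So |R|<1 on (-3.5556, 0).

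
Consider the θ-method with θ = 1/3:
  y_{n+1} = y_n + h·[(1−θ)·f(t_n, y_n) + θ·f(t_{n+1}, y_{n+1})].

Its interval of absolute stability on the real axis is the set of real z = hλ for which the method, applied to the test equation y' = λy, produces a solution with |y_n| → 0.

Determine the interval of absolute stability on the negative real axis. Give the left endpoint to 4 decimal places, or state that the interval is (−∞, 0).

(-6.0000, 0).

With y'=λy (z=hλ):
  y_{n+1} = y_n + z·[2/3·y_n + 1/3·y_{n+1}] ⇒ (1 − 1/3z)y_{n+1} = (1 + 2/3z)y_n
  so R(z) = (1 + 2/3z)/(1 − 1/3z).

Need |R(x)|<1, x<0.
x=-0.71: |R|=0.4259
R=−1: 1+2/3x = −1+1/3x ⇒ -1/3x=2 ⇒ x=2/(-1/3)=-6.0000
Confirm numerically:
  x=-5.770: |R|=0.97377 <1
  x=-5.701: |R|=0.96564 <1
  x=-5.356: |R|=0.92293 <1
  x=-3.434: |R|=0.60118 <1
  x=-6.401: |R|=1.04266 >1
  x=-6.191: |R|=1.02078 >1
Interval (-6.0000, 0).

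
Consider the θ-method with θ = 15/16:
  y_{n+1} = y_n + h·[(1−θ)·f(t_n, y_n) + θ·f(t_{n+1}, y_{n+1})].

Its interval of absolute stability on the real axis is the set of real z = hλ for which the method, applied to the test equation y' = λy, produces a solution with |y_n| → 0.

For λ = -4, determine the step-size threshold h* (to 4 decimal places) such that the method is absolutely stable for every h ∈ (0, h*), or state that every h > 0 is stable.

(−∞, 0) — no finite endpoint. Any h>0 works for λ=-4.

Set f=λy, z=hλ:
  y_{n+1} = y_n + z·[1/16·y_n + 15/16·y_{n+1}] ⇒ (1 − 15/16z)y_{n+1} = (1 + 1/16z)y_n
  so R(z) = (1 + 1/16z)/(1 − 15/16z).

Find x<0 with |R(x)|<1.
x=-0.32: |R|=0.7538
x=-2: |R|=0.3043
x=-10: |R|=0.0361
x=-100: |R|=0.0554
θ=15/16≥1/2 ⇒ |1+1/16x|<|1−15/16x| ∀x<0 ⇒ unbounded interval.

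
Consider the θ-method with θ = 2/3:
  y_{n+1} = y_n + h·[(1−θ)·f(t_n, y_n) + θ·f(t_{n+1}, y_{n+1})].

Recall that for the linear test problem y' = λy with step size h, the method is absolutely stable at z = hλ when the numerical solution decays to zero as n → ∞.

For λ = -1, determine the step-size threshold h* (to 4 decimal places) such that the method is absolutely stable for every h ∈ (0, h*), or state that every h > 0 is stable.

(−∞, 0) — no finite endpoint. Any h>0 works for λ=-1.

With y'=λy (z=hλ):
  y_{n+1} = y_n + z·[1/3·y_n + 2/3·y_{n+1}] ⇒ (1 − 2/3z)y_{n+1} = (1 + 1/3z)y_n
  so R(z) = (1 + 1/3z)/(1 − 2/3z).

Boundary: |R(x)|=1, x<0.
x=-1.43: |R|=0.2679
x=-2: |R|=0.1429
x=-10: |R|=0.3043
x=-100: |R|=0.4778
θ=2/3≥1/2 ⇒ |1+1/3x|<|1−2/3x| ∀x<0 ⇒ interval (−∞,0).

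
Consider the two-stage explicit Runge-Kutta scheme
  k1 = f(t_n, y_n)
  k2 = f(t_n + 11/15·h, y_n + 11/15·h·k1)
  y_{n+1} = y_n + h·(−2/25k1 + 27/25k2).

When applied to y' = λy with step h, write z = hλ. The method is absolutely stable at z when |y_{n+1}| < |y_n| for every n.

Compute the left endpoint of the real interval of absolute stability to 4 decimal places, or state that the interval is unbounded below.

On y'=λy, z=hλ:
  k1=λy_n ⇒ h·k1=z·y_n;  k2=λ(1+11/15z)y_n ⇒ h·k2=z(1+11/15z)y_n
  y_{n+1}/y_n = 1 − 2/25z + 27/25z(1+11/15z) = 1 + z + 99/125z²
  Hence R(z) = 1 + z + 99/125z².

Need |R(x)|<1, x<0.
x=-0.42: |R|=0.7197
R=1: x+99/125x²=0 ⇒ x=−125/99=-1.2626; min R=1−1/(4·99/125)=0.6843>−1
Confirm numerically:
  x=-1.229: |R|=0.96727 <1
  x=-1.196: |R|=0.93689 <1
  x=-1.072: |R|=0.83815 <1
  x=-0.868: |R|=0.72871 <1
  x=-1.805: |R|=1.77536 >1
  x=-1.690: |R|=1.57203 >1
  x=-1.471: |R|=1.24276 >1
So |R|<1 on (-1.2626, 0).

z* = -1.2626.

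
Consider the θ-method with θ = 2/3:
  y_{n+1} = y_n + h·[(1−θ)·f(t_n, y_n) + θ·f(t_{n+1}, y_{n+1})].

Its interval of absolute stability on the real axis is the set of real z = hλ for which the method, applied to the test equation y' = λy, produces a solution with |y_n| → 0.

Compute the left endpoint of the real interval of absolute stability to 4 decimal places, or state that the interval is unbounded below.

With y'=λy (z=hλ):
  y_{n+1} = y_n + z·[1/3·y_n + 2/3·y_{n+1}] ⇒ (1 − 2/3z)y_{n+1} = (1 + 1/3z)y_n
  Hence R(z) = (1 + 1/3z)/(1 − 2/3z).

Need |R(x)|<1, x<0.
x=-1.48: |R|=0.2550
x=-2: |R|=0.1429
x=-10: |R|=0.3043
x=-100: |R|=0.4778
θ=2/3≥1/2 ⇒ |1+1/3x|<|1−2/3x| ∀x<0 ⇒ stable on all of ℝ⁻.

(−∞, 0) — no finite endpoint.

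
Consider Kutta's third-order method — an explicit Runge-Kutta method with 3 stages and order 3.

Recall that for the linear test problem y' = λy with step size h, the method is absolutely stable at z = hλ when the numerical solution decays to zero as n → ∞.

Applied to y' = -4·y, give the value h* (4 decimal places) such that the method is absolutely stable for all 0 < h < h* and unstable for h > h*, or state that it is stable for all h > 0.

(-2.5127,0); λ=-4 ⇒ h* = 0.6282.

Test eqn y'=λy, z=hλ:
  order 3, 3-stage ⇒ R(z)=1+z+z^2/2+z^3/6
  (e.g. R(-1.6)=-0.00267, |R|=0.00267)

Solve |R(x)|<1 on ℝ⁻.
x=-1.6: |R|=0.0027
|R(-2.49)|=0.9630 |R(-1.66)|=0.0446 |R(-1.46)|=0.0871
Bisect:
  x_lo=-3.2648 |R|=2.7352  x_hi=-0.2095 |R|=0.8109
  mid=-1.73716 |R|=0.10201 →hi
  mid=-2.50098 |R|=0.98076 →hi
  mid=-2.88289 |R|=1.72066 →lo
  mid=-2.69193 |R|=1.31986 →lo
  mid=-2.59645 |R|=1.14303 →lo
  mid=-2.54872 |R|=1.06013 →lo
  mid=-2.52485 |R|=1.02001 →lo
  mid=-2.51291 |R|=1.00027 →lo
  mid=-2.50694 |R|=0.99049 →hi
  mid=-2.50993 |R|=0.99537 →hi
  ...
  [-2.51291,-2.51273] ⇒ x*=-2.5127
So |R|<1 on (-2.5127, 0).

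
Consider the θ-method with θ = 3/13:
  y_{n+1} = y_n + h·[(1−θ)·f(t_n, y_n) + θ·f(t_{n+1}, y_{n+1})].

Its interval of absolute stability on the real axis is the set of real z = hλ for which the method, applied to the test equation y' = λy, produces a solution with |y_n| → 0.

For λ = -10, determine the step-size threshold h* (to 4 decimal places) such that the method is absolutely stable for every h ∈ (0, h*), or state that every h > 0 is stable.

(-3.7143,0); λ=-10 ⇒ h* = (26/7)/10 = 0.3714.

With y'=λy (z=hλ):
  y_{n+1} = y_n + z·[10/13·y_n + 3/13·y_{n+1}] ⇒ (1 − 3/13z)y_{n+1} = (1 + 10/13z)y_n
  R(z) = (1 + 10/13z)/(1 − 3/13z).

Solve |R(x)|<1 on ℝ⁻.
x=-1.72: |R|=0.2313
R=−1: 1+10/13x = −1+3/13x ⇒ -7/13x=2 ⇒ x=2/(-7/13)=-3.7143
Confirm numerically:
  x=-3.565: |R|=0.95590 <1
  x=-3.012: |R|=0.77691 <1
  x=-2.530: |R|=0.59738 <1
  x=-2.075: |R|=0.40312 <1
  x=-4.005: |R|=1.08135 >1
  x=-3.910: |R|=1.05540 >1
  x=-3.836: |R|=1.03476 >1
So |R|<1 on (-3.7143, 0).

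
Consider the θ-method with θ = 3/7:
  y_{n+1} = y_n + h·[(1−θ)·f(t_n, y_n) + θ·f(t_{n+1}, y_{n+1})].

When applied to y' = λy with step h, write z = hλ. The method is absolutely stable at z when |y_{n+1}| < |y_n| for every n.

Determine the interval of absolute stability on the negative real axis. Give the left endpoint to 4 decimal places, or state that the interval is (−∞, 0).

(-14.0000, 0).

With y'=λy (z=hλ):
  y_{n+1} = y_n + z·[4/7·y_n + 3/7·y_{n+1}] ⇒ (1 − 3/7z)y_{n+1} = (1 + 4/7z)y_n
  so R(z) = (1 + 4/7z)/(1 − 3/7z).

Boundary: |R(x)|=1, x<0.
x=-1.61: |R|=0.0473
R=−1: 1+4/7x = −1+3/7x ⇒ -1/7x=2 ⇒ x=2/(-1/7)=-14.0000
Confirm numerically:
  x=-13.938: |R|=0.99873 <1
  x=-13.224: |R|=0.98337 <1
  x=-10.518: |R|=0.90969 <1
  x=-9.336: |R|=0.86677 <1
  x=-14.424: |R|=1.00843 >1
  x=-14.291: |R|=1.00583 >1
Stable set (-14.0000, 0).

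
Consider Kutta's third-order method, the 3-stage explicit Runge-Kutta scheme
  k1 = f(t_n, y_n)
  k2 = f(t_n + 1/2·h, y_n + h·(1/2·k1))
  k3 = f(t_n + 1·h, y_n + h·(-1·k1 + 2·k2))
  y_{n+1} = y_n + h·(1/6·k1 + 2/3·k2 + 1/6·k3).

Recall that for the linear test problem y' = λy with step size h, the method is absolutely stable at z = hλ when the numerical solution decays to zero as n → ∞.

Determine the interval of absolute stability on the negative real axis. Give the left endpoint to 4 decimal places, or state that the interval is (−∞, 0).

z∈(-2.5127,0).

Test eqn y'=λy, z=hλ:
  order 3, 3-stage ⇒ R(z)=1+z+z^2/2+z^3/6
  (e.g. R(-0.52)=0.59177, |R|=0.59177)

Boundary: |R(x)|=1, x<0.
x=-0.52: |R|=0.5918
|R(-2.44)|=0.8843 |R(-1.74)|=0.1042 |R(-1.64)|=0.0304
Bisect:
  x_lo=-3.0479 |R|=2.1220  x_hi=-0.2081 |R|=0.8120
  mid=-1.62800 |R|=0.02195 →hi
  mid=-2.33794 |R|=0.73480 →hi
  mid=-2.69290 |R|=1.32174 →lo
  mid=-2.51542 |R|=1.00440 →lo
  mid=-2.42668 |R|=0.86398 →hi
  mid=-2.47105 |R|=0.93274 →hi
  mid=-2.49323 |R|=0.96820 →hi
  mid=-2.50433 |R|=0.98621 →hi
  mid=-2.50987 |R|=0.99528 →hi
  ...
  [-2.51282,-2.51265] ⇒ x*=-2.5127
Interval (-2.5127, 0).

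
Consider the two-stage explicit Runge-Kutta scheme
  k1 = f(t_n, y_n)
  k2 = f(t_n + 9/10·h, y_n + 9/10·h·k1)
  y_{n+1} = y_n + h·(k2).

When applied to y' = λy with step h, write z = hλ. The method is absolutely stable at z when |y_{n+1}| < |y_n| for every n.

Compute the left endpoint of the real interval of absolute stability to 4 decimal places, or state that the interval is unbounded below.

left endpoint -1.1111.

Set f=λy, z=hλ:
  k1=λy_n ⇒ h·k1=z·y_n;  k2=λ(1+9/10z)y_n ⇒ h·k2=z(1+9/10z)y_n
  y_{n+1}/y_n = 1 + z(1+9/10z) = 1 + z + 9/10z²
  so R(z) = 1 + z + 9/10z².

Boundary: |R(x)|=1, x<0.
x=-1.39: |R|=1.3489
R=1: x+9/10x²=0 ⇒ x=−10/9=-1.1111; min R=1−1/(4·9/10)=0.7222>−1
Confirm numerically:
  x=-0.943: |R|=0.85732 <1
  x=-0.925: |R|=0.84506 <1
  x=-0.902: |R|=0.83024 <1
  x=-0.806: |R|=0.77867 <1
  x=-1.657: |R|=1.81408 >1
  x=-1.582: |R|=1.67045 >1
Stable set (-1.1111, 0).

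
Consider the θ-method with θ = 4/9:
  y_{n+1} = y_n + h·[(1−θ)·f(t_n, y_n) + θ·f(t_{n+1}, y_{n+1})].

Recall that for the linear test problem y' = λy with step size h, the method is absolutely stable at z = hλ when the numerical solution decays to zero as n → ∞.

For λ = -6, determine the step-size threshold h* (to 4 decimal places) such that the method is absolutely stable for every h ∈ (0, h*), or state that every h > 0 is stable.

(-18.0000,0); λ=-6 ⇒ h* = (18)/6 = 3.0000.

With y'=λy (z=hλ):
  y_{n+1} = y_n + z·[5/9·y_n + 4/9·y_{n+1}] ⇒ (1 − 4/9z)y_{n+1} = (1 + 5/9z)y_n
  R(z) = (1 + 5/9z)/(1 − 4/9z).

Boundary: |R(x)|=1, x<0.
x=-1.31: |R|=0.1721
R=−1: 1+5/9x = −1+4/9x ⇒ -1/9x=2 ⇒ x=2/(-1/9)=-18.0000
Confirm numerically:
  x=-17.493: |R|=0.99358 <1
  x=-11.859: |R|=0.89119 <1
  x=-9.961: |R|=0.83541 <1
  x=-18.598: |R|=1.00717 >1
  x=-18.344: |R|=1.00418 >1
  x=-18.307: |R|=1.00373 >1
So |R|<1 on (-18.0000, 0).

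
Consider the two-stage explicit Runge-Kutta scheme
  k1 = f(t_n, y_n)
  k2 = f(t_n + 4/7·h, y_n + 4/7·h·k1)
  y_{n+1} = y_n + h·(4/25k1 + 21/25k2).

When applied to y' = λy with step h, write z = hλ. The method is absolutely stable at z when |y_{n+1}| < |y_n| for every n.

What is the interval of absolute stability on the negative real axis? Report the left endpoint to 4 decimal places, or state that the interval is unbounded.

z∈(-2.0833,0).

Test eqn y'=λy, z=hλ:
  k1=λy_n ⇒ h·k1=z·y_n;  k2=λ(1+4/7z)y_n ⇒ h·k2=z(1+4/7z)y_n
  y_{n+1}/y_n = 1 + 4/25z + 21/25z(1+4/7z) = 1 + z + 12/25z²
  Hence R(z) = 1 + z + 12/25z².

Need |R(x)|<1, x<0.
x=-0.94: |R|=0.4841
R=1: x+12/25x²=0 ⇒ x=−25/12=-2.0833; min R=1−1/(4·12/25)=0.4792>−1
Confirm numerically:
  x=-1.939: |R|=0.86567 <1
  x=-1.931: |R|=0.85881 <1
  x=-1.524: |R|=0.59084 <1
  x=-1.433: |R|=0.55267 <1
  x=-2.622: |R|=1.67794 >1
  x=-2.280: |R|=1.21523 >1
Stable set (-2.0833, 0).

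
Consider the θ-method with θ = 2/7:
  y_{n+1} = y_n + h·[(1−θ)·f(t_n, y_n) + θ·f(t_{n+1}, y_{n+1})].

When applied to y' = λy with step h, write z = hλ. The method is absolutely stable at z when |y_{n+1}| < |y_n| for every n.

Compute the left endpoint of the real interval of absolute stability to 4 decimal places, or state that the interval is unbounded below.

With y'=λy (z=hλ):
  y_{n+1} = y_n + z·[5/7·y_n + 2/7·y_{n+1}] ⇒ (1 − 2/7z)y_{n+1} = (1 + 5/7z)y_n
  ⇒ R(z) = (1 + 5/7z)/(1 − 2/7z).

Find x<0 with |R(x)|<1.
x=-0.79: |R|=0.3555
R=−1: 1+5/7x = −1+2/7x ⇒ -3/7x=2 ⇒ x=2/(-3/7)=-4.6667
Confirm numerically:
  x=-3.579: |R|=0.76953 <1
  x=-3.243: |R|=0.68330 <1
  x=-2.495: |R|=0.45663 <1
  x=-5.177: |R|=1.08822 >1
  x=-5.037: |R|=1.06507 >1
Interval (-4.6667, 0).

left endpoint -4.6667.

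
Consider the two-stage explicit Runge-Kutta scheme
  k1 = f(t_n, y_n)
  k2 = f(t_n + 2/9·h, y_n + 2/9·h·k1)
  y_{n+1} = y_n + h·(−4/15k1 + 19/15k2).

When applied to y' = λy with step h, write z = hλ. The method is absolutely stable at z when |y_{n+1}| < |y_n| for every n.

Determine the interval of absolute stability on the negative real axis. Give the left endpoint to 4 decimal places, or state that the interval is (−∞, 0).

(-3.5526, 0).

Set f=λy, z=hλ:
  k1=λy_n ⇒ h·k1=z·y_n;  k2=λ(1+2/9z)y_n ⇒ h·k2=z(1+2/9z)y_n
  y_{n+1}/y_n = 1 − 4/15z + 19/15z(1+2/9z) = 1 + z + 38/135z²
  R(z) = 1 + z + 38/135z².

Boundary: |R(x)|=1, x<0.
x=-1.46: |R|=0.1400
R=1: x+38/135x²=0 ⇒ x=−135/38=-3.5526; min R=1−1/(4·38/135)=0.1118>−1
Confirm numerically:
  x=-2.687: |R|=0.34529 <1
  x=-2.398: |R|=0.22063 <1
  x=-2.156: |R|=0.15242 <1
  x=-2.065: |R|=0.13530 <1
  x=-3.731: |R|=1.18732 >1
  x=-3.695: |R|=1.14807 >1
Stable set (-3.5526, 0).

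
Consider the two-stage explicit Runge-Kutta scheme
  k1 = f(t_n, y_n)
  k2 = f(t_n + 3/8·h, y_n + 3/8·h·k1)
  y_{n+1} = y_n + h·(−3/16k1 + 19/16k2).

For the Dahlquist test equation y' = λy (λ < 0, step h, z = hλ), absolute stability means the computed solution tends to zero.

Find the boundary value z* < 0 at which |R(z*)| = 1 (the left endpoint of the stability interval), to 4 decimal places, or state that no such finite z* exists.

With y'=λy (z=hλ):
  k1=λy_n ⇒ h·k1=z·y_n;  k2=λ(1+3/8z)y_n ⇒ h·k2=z(1+3/8z)y_n
  y_{n+1}/y_n = 1 − 3/16z + 19/16z(1+3/8z) = 1 + z + 57/128z²
  ⇒ R(z) = 1 + z + 57/128z².

Find x<0 with |R(x)|<1.
x=-0.82: |R|=0.4794
R=1: x+57/128x²=0 ⇒ x=−128/57=-2.2456; min R=1−1/(4·57/128)=0.4386>−1
Confirm numerically:
  x=-2.105: |R|=0.86819 <1
  x=-2.103: |R|=0.86644 <1
  x=-1.796: |R|=0.64041 <1
  x=-1.140: |R|=0.43873 <1
  x=-2.390: |R|=1.15367 >1
  x=-2.366: |R|=1.12684 >1
Interval (-2.2456, 0).

z* = -2.2456.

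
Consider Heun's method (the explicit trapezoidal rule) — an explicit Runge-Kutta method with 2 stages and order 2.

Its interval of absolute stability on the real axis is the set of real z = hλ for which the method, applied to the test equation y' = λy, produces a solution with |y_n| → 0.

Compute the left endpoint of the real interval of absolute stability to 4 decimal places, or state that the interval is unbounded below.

left endpoint -2.0000.

Set f=λy, z=hλ:
  order 2, 2-stage ⇒ R(z)=1+z+z^2/2
  (e.g. R(-1.27)=0.53645, |R|=0.53645)

Need |R(x)|<1, x<0.
x=-1.27: |R|=0.5364
|R(-2.35)|=1.4113 |R(-2.22)|=1.2442 |R(-1.56)|=0.6568
Bisect:
  x_lo=-2.5317 |R|=1.6731  x_hi=-0.3673 |R|=0.7001
  mid=-1.44951 |R|=0.60103 →hi
  mid=-1.99061 |R|=0.99065 →hi
  mid=-2.26116 |R|=1.29526 →lo
  mid=-2.12588 |R|=1.13380 →lo
  mid=-2.05824 |R|=1.05994 →lo
  mid=-2.02442 |R|=1.02472 →lo
  mid=-2.00752 |R|=1.00754 →lo
  mid=-1.99906 |R|=0.99906 →hi
  mid=-2.00329 |R|=1.00329 →lo
  ...
  [-2.00012,-1.99999] ⇒ x*=-2.0000
Interval (-2.0000, 0).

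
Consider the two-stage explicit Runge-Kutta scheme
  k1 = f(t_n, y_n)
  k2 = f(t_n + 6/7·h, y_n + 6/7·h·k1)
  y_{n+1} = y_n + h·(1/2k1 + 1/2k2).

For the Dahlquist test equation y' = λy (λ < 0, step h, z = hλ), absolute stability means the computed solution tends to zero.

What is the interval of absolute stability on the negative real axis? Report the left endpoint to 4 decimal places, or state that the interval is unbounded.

Test eqn y'=λy, z=hλ:
  k1=λy_n ⇒ h·k1=z·y_n;  k2=λ(1+6/7z)y_n ⇒ h·k2=z(1+6/7z)y_n
  y_{n+1}/y_n = 1 + 1/2z + 1/2z(1+6/7z) = 1 + z + 3/7z²
  Hence R(z) = 1 + z + 3/7z².

Find x<0 with |R(x)|<1.
x=-0.73: |R|=0.4984
R=1: x+3/7x²=0 ⇒ x=−7/3=-2.3333; min R=1−1/(4·3/7)=0.4167>−1
Confirm numerically:
  x=-2.087: |R|=0.77967 <1
  x=-1.633: |R|=0.50987 <1
  x=-1.131: |R|=0.41721 <1
  x=-2.899: |R|=1.70280 >1
  x=-2.758: |R|=1.50196 >1
  x=-2.568: |R|=1.25827 >1
Stable set (-2.3333, 0).

z∈(-2.3333,0).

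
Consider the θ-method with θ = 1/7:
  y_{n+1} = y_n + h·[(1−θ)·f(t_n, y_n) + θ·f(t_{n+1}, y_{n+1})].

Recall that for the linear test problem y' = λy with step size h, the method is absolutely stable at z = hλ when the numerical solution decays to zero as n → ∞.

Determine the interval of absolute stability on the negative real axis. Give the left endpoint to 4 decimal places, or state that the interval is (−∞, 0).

(-2.8000, 0).

Set f=λy, z=hλ:
  y_{n+1} = y_n + z·[6/7·y_n + 1/7·y_{n+1}] ⇒ (1 − 1/7z)y_{n+1} = (1 + 6/7z)y_n
  ⇒ R(z) = (1 + 6/7z)/(1 − 1/7z).

Need |R(x)|<1, x<0.
x=-1.28: |R|=0.0821
R=−1: 1+6/7x = −1+1/7x ⇒ -5/7x=2 ⇒ x=2/(-5/7)=-2.8000
Confirm numerically:
  x=-2.749: |R|=0.97384 <1
  x=-2.606: |R|=0.89902 <1
  x=-1.489: |R|=0.22782 <1
  x=-1.251: |R|=0.06133 <1
  x=-3.328: |R|=1.25562 >1
  x=-3.062: |R|=1.13019 >1
  x=-3.035: |R|=1.11709 >1
Interval (-2.8000, 0).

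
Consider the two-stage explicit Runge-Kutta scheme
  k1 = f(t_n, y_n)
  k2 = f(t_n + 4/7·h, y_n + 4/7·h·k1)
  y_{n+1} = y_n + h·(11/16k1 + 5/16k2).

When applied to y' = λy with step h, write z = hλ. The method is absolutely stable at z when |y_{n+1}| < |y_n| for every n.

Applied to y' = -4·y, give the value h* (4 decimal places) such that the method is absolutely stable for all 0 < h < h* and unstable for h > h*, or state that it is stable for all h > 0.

(-5.6000,0); λ=-4 ⇒ h* = (28/5)/4 = 1.4000.

Test eqn y'=λy, z=hλ:
  k1=λy_n ⇒ h·k1=z·y_n;  k2=λ(1+4/7z)y_n ⇒ h·k2=z(1+4/7z)y_n
  y_{n+1}/y_n = 1 + 11/16z + 5/16z(1+4/7z) = 1 + z + 5/28z²
  ⇒ R(z) = 1 + z + 5/28z².

Solve |R(x)|<1 on ℝ⁻.
x=-0.96: |R|=0.2046
R=1: x+5/28x²=0 ⇒ x=−28/5=-5.6000; min R=1−1/(4·5/28)=-0.4000>−1
Confirm numerically:
  x=-5.174: |R|=0.60641 <1
  x=-4.846: |R|=0.34752 <1
  x=-4.769: |R|=0.29231 <1
  x=-2.361: |R|=0.36559 <1
  x=-5.973: |R|=1.39784 >1
  x=-5.938: |R|=1.35840 >1
  x=-5.635: |R|=1.03522 >1
Stable set (-5.6000, 0).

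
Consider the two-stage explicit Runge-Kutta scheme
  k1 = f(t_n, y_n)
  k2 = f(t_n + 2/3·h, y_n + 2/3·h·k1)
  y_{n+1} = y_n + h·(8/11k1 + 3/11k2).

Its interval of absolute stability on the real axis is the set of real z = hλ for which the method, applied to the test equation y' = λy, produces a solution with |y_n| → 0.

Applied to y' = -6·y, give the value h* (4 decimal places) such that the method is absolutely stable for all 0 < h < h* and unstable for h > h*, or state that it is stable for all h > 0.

(-5.5000,0); λ=-6 ⇒ h* = (11/2)/6 = 0.9167.

With y'=λy (z=hλ):
  k1=λy_n ⇒ h·k1=z·y_n;  k2=λ(1+2/3z)y_n ⇒ h·k2=z(1+2/3z)y_n
  y_{n+1}/y_n = 1 + 8/11z + 3/11z(1+2/3z) = 1 + z + 2/11z²
  Hence R(z) = 1 + z + 2/11z².

Need |R(x)|<1, x<0.
x=-1.31: |R|=0.0020
R=1: x+2/11x²=0 ⇒ x=−11/2=-5.5000; min R=1−1/(4·2/11)=-0.3750>−1
Confirm numerically:
  x=-4.971: |R|=0.52188 <1
  x=-4.677: |R|=0.30015 <1
  x=-3.835: |R|=0.16096 <1
  x=-3.673: |R|=0.22010 <1
  x=-5.625: |R|=1.12784 >1
  x=-5.598: |R|=1.09975 >1
Stable set (-5.5000, 0).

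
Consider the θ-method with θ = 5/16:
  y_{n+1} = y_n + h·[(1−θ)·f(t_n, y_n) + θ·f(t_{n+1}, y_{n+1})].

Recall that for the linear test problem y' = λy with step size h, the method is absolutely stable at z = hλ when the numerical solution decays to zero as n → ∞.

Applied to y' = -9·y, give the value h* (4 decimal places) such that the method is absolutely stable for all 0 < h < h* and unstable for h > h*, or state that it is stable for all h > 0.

(-5.3333,0); λ=-9 ⇒ h* = (16/3)/9 = 0.5926.

Set f=λy, z=hλ:
  y_{n+1} = y_n + z·[11/16·y_n + 5/16·y_{n+1}] ⇒ (1 − 5/16z)y_{n+1} = (1 + 11/16z)y_n
  so R(z) = (1 + 11/16z)/(1 − 5/16z).

Find x<0 with |R(x)|<1.
x=-0.89: |R|=0.3037
R=−1: 1+11/16x = −1+5/16x ⇒ -3/8x=2 ⇒ x=2/(-3/8)=-5.3333
Confirm numerically:
  x=-3.143: |R|=0.58562 <1
  x=-2.801: |R|=0.49362 <1
  x=-2.551: |R|=0.41944 <1
  x=-5.764: |R|=1.05765 >1
  x=-5.677: |R|=1.04646 >1
  x=-5.575: |R|=1.03305 >1
Interval (-5.3333, 0).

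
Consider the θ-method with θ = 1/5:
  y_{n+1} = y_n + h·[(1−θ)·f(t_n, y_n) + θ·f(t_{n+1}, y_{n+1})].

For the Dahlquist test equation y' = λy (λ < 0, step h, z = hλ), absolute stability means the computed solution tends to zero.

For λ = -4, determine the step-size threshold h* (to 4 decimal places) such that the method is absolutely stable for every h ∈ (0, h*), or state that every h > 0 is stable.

(-3.3333,0); λ=-4 ⇒ h* = (10/3)/4 = 0.8333.

Test eqn y'=λy, z=hλ:
  y_{n+1} = y_n + z·[4/5·y_n + 1/5·y_{n+1}] ⇒ (1 − 1/5z)y_{n+1} = (1 + 4/5z)y_n
  ⇒ R(z) = (1 + 4/5z)/(1 − 1/5z).

Need |R(x)|<1, x<0.
x=-0.97: |R|=0.1876
R=−1: 1+4/5x = −1+1/5x ⇒ -3/5x=2 ⇒ x=2/(-3/5)=-3.3333
Confirm numerically:
  x=-3.308: |R|=0.99085 <1
  x=-2.485: |R|=0.65999 <1
  x=-2.161: |R|=0.50887 <1
  x=-2.100: |R|=0.47887 <1
  x=-3.794: |R|=1.15715 >1
  x=-3.601: |R|=1.09336 >1
So |R|<1 on (-3.3333, 0).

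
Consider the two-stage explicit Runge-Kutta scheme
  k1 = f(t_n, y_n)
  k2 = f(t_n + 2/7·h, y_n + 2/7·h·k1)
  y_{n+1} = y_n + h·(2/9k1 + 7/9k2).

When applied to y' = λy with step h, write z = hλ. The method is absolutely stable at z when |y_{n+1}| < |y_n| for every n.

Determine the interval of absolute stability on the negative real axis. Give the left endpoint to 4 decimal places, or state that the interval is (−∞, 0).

On y'=λy, z=hλ:
  k1=λy_n ⇒ h·k1=z·y_n;  k2=λ(1+2/7z)y_n ⇒ h·k2=z(1+2/7z)y_n
  y_{n+1}/y_n = 1 + 2/9z + 7/9z(1+2/7z) = 1 + z + 2/9z²
  Hence R(z) = 1 + z + 2/9z².

Boundary: |R(x)|=1, x<0.
x=-1.65: |R|=0.0450
R=1: x+2/9x²=0 ⇒ x=−9/2=-4.5000; min R=1−1/(4·2/9)=-0.1250>−1
Confirm numerically:
  x=-3.670: |R|=0.32309 <1
  x=-3.109: |R|=0.03897 <1
  x=-2.978: |R|=0.00723 <1
  x=-4.895: |R|=1.42967 >1
  x=-4.823: |R|=1.34618 >1
  x=-4.777: |R|=1.29405 >1
Stable set (-4.5000, 0).

z∈(-4.5000,0).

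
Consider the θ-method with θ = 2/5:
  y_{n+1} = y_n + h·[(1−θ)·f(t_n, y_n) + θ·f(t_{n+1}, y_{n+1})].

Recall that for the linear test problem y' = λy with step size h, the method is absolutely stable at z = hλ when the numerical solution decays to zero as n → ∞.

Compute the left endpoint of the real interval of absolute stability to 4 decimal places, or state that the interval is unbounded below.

On y'=λy, z=hλ:
  y_{n+1} = y_n + z·[3/5·y_n + 2/5·y_{n+1}] ⇒ (1 − 2/5z)y_{n+1} = (1 + 3/5z)y_n
  R(z) = (1 + 3/5z)/(1 − 2/5z).

Solve |R(x)|<1 on ℝ⁻.
x=-1.19: |R|=0.1938
R=−1: 1+3/5x = −1+2/5x ⇒ -1/5x=2 ⇒ x=2/(-1/5)=-10.0000
Confirm numerically:
  x=-9.017: |R|=0.95732 <1
  x=-8.928: |R|=0.95310 <1
  x=-6.300: |R|=0.78977 <1
  x=-5.691: |R|=0.73697 <1
  x=-10.531: |R|=1.02037 >1
  x=-10.299: |R|=1.01168 >1
So |R|<1 on (-10.0000, 0).

z* = -10.0000.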